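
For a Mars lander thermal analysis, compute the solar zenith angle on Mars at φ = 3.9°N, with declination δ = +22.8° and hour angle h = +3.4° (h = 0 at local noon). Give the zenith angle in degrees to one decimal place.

θ_z = 19.2°

cos θ_z = sin φ sin δ + cos φ cos δ cos h = 0.026357 + 0.918109 = 0.944466.
θ_z = arccos(0.944466) = 19.2°.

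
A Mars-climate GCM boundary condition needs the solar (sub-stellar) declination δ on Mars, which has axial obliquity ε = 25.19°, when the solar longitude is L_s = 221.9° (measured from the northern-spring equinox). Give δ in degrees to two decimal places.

sin δ = sin ε · sin L_s = sin 25.19° × sin 221.9° = -0.284244.
δ = arcsin(-0.284244) = -16.51°.

δ = -16.51°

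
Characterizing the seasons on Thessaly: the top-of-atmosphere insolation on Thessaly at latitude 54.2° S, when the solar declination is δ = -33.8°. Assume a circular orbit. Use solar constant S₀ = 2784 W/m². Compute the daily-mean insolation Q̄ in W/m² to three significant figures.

cos H₀ = −tan(-54.2°) tan(-33.800°) = -0.9282, H₀ = 2.7604 rad.
Bracket: H₀ sin φ sin δ + cos φ cos δ sin H₀ = 2.7604×-0.81106×-0.55630 + 0.58496×0.83098×0.37207 = 1.245472 + 0.180860 = 1.426332.
Q̄ = (S₀/π) × [bracket] = (2784/π) × 1.426332 = 1264 W/m².

Q̄ ≈ 1.26e+03 W/m²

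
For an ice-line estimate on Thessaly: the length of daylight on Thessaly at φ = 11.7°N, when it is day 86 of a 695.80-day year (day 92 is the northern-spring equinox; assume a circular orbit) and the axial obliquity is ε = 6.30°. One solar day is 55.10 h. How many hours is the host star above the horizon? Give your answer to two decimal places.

Solar longitude: λ_s = 360° × (86 − 92)/695.80 = -3.104°, i.e. -3.104° + 360° = 356.896°.
sin δ = sin 6.30° × sin 356.896° = -0.00594, so δ = -0.340°.
cos H₀ = −tan φ · tan δ = −tan(+11.7°) × tan(-0.340°) = 0.0012, so H₀ = 1.5696 rad = 89.93°.
Daylight = 2H₀/(2π) × 55.10 h = (1.5696/π) × 55.10 = 27.53 h.

27.53 h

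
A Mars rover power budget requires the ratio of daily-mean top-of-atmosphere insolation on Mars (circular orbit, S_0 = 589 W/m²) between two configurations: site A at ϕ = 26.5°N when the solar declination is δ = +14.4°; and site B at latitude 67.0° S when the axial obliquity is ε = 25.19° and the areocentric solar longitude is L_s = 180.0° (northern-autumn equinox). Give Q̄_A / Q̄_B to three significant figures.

Q̄_A / Q̄_B ≈ 2.68

— Configuration A (ϕ=+26.5°):
cos h₀ = −tan(+26.5°) tan(+14.400°) = -0.1280, h₀ = 1.6992 rad.
Bracket: h₀ sin ϕ sin δ + cos ϕ cos δ sin h₀ = 1.6992×0.44620×0.24869 + 0.89493×0.96858×0.99177 = 0.188553 + 0.859677 = 1.048230.
Q̄ = (S_0/π) × [bracket] = (589/π) × 1.048230 = 196.53 W/m².
— Configuration B (ϕ=-67.0°):
sin δ = sin 25.19° × sin 180.0° = 0.00000, so δ = +0.000°.
cos h₀ = −tan(-67.0°) tan(+0.000°) = 0.0000, h₀ = 1.5708 rad.
Bracket: h₀ sin ϕ sin δ + cos ϕ cos δ sin h₀ = 1.5708×-0.92050×0.00000 + 0.39073×1.00000×1.00000 = -0.000000 + 0.390730 = 0.390730.
Q̄ = (S_0/π) × [bracket] = (589/π) × 0.390730 = 73.256 W/m².
Ratio Q̄_A / Q̄_B = 196.53 / 73.256 = 2.683.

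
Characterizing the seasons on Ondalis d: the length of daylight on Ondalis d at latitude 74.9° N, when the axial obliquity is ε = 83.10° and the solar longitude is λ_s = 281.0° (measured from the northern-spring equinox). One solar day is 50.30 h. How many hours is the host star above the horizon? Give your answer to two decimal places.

Solar declination: sin δ = sin ε · sin λ_s = sin 83.10° × sin 281.0° = -0.97452, so δ = -77.038°.
cos H₀ = −tan φ · tan δ = 16.1014 ≥ 1, so the host star never rises (polar night) and H₀ = 0.
Daylight = 2H₀/(2π) × 50.30 h = (0.0000/π) × 50.30 = 0.00 h.

0.00 h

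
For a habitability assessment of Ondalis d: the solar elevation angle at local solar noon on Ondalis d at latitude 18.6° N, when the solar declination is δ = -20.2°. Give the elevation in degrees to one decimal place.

At local noon the hour angle is zero, so the zenith angle equals |φ − δ| = |+18.6° − (-20.200°)| = 38.800°.
Elevation = 90° − 38.800° = 51.2°.

51.2°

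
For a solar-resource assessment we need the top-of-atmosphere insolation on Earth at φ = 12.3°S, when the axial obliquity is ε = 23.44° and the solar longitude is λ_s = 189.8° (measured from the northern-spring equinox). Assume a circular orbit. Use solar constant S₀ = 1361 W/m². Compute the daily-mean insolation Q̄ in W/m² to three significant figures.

Solar declination: sin δ = sin ε · sin λ_s = sin 23.44° × sin 189.8° = -0.06771, so δ = -3.882°.
cos H₀ = −tan(-12.3°) tan(-3.882°) = -0.0148, H₀ = 1.5856 rad.
Bracket: H₀ sin φ sin δ + cos φ cos δ sin H₀ = 1.5856×-0.21303×-0.06771 + 0.97705×0.99771×0.99989 = 0.022871 + 0.974705 = 0.997576.
Q̄ = (S₀/π) × [bracket] = (1361/π) × 0.997576 = 432.2 W/m².

Q̄ ≈ 432 W/m²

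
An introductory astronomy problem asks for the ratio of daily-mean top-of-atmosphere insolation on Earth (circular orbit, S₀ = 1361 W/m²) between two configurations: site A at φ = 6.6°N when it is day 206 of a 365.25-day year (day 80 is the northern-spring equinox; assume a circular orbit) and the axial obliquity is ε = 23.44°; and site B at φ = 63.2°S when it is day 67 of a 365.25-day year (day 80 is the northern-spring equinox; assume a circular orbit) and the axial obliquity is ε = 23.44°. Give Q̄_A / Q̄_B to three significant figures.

Q̄_A / Q̄_B ≈ 1.72

— Configuration A (φ=+6.6°):
Solar longitude: λ_s = 360° × (206 − 80)/365.25 = 124.189°.
sin δ = sin 23.44° × sin 124.189° = 0.32905, so δ = +19.211°.
cos H₀ = −tan(+6.6°) tan(+19.211°) = -0.0403, H₀ = 1.6111 rad.
Bracket: H₀ sin φ sin δ + cos φ cos δ sin H₀ = 1.6111×0.11494×0.32905 + 0.99337×0.94431×0.99919 = 0.060933 + 0.937289 = 0.998222.
Q̄ = (S₀/π) × [bracket] = (1361/π) × 0.998222 = 432.45 W/m².
— Configuration B (φ=-63.2°):
Solar longitude: λ_s = 360° × (67 − 80)/365.25 = -12.813°, i.e. -12.813° + 360° = 347.187°.
sin δ = sin 23.44° × sin 347.187° = -0.08822, so δ = -5.061°.
cos H₀ = −tan(-63.2°) tan(-5.061°) = -0.1753, H₀ = 1.7470 rad.
Bracket: H₀ sin φ sin δ + cos φ cos δ sin H₀ = 1.7470×-0.89259×-0.08822 + 0.45088×0.99610×0.98451 = 0.137566 + 0.442165 = 0.579731.
Q̄ = (S₀/π) × [bracket] = (1361/π) × 0.579731 = 251.15 W/m².
Ratio Q̄_A / Q̄_B = 432.45 / 251.15 = 1.722.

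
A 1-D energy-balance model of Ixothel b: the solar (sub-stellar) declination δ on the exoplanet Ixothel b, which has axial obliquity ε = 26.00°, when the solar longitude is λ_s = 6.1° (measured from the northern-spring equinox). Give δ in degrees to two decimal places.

sin δ = sin ε · sin λ_s = sin 26.00° × sin 6.1° = 0.046583.
δ = arcsin(0.046583) = +2.67°.

δ = +2.67°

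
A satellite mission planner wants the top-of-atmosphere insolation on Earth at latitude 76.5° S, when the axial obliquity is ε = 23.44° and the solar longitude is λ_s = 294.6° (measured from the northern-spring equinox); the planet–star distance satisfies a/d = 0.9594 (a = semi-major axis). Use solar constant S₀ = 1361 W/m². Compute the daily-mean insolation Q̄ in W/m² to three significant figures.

Solar declination: sin δ = sin ε · sin λ_s = sin 23.44° × sin 294.6° = -0.36168, so δ = -21.204°.
cos H₀ = −tan(-76.5°) tan(-21.204°) = -1.6159 ≤ −1 ⇒ polar day, H₀ = π.
Bracket: H₀ sin φ sin δ + cos φ cos δ sin H₀ = 3.1416×-0.97237×-0.36168 + 0.23345×0.93230×0.00000 = 1.104859 + 0.000000 = 1.104859.
Inverse-square distance factor (a/d)² = 0.9594² = 0.920448.
Q̄ = (S₀/π) × 0.920448 × [bracket] = (1361/π) × 0.920448 × 1.104859 = 440.6 W/m².

Q̄ ≈ 441 W/m²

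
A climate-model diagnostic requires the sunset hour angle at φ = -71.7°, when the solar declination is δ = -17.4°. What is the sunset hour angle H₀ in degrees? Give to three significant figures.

cos H₀ = −tan φ · tan δ = −tan(-71.7°) × tan(-17.400°) = -0.9476, so H₀ = 2.8164 rad = 161.37°.

H₀ = 161°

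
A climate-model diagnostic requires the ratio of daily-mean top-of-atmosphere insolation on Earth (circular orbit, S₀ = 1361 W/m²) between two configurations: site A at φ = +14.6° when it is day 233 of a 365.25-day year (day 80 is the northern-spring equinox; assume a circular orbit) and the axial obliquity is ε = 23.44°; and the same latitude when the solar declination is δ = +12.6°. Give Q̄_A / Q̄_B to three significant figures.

— Configuration A (φ=+14.6°):
Solar longitude: λ_s = 360° × (233 − 80)/365.25 = 150.801°.
sin δ = sin 23.44° × sin 150.801° = 0.19406, so δ = +11.190°.
cos H₀ = −tan(+14.6°) tan(+11.190°) = -0.0515, H₀ = 1.6223 rad.
Bracket: H₀ sin φ sin δ + cos φ cos δ sin H₀ = 1.6223×0.25207×0.19406 + 0.96771×0.98099×0.99867 = 0.079358 + 0.948051 = 1.027409.
Q̄ = (S₀/π) × [bracket] = (1361/π) × 1.027409 = 445.09 W/m².
— Configuration B (φ=+14.6°):
cos H₀ = −tan(+14.6°) tan(+12.600°) = -0.0582, H₀ = 1.6291 rad.
Bracket: H₀ sin φ sin δ + cos φ cos δ sin H₀ = 1.6291×0.25207×0.21814 + 0.96771×0.97592×0.99830 = 0.089579 + 0.942802 = 1.032381.
Q̄ = (S₀/π) × [bracket] = (1361/π) × 1.032381 = 447.25 W/m².
Ratio Q̄_A / Q̄_B = 445.09 / 447.25 = 0.9952.

Q̄_A / Q̄_B ≈ 0.995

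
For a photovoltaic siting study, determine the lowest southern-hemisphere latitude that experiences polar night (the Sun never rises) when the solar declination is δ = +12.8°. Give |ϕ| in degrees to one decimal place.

Polar night requires cos h₀ = −tan ϕ tan δ ≥ 1, i.e. tan ϕ tan δ ≤ −1.
The boundary is |tan ϕ| · |tan δ| = 1, so |ϕ| = 90° − |δ| = 90° − 12.8° = 77.2° in the southern hemisphere.

|ϕ| = 77.2°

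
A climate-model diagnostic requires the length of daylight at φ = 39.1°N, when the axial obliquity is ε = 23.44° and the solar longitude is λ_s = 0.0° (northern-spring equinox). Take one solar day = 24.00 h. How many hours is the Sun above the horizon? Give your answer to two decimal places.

12.00 h

Solar declination: sin δ = sin ε · sin λ_s = sin 23.44° × sin 0.0° = 0.00000, so δ = +0.000°.
cos H₀ = −tan φ · tan δ = −tan(+39.1°) × tan(+0.000°) = -0.0000, so H₀ = 1.5708 rad = 90.00°.
Daylight = 2H₀/(2π) × 24.00 h = (1.5708/π) × 24.00 = 12.00 h.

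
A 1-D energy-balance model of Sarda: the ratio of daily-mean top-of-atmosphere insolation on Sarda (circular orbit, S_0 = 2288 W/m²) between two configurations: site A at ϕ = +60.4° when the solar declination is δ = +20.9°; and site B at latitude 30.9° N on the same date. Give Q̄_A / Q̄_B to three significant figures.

Q̄_A / Q̄_B ≈ 0.952

— Configuration A (ϕ=+60.4°):
cos h₀ = −tan(+60.4°) tan(+20.900°) = -0.6722, h₀ = 2.3080 rad.
Bracket: h₀ sin ϕ sin δ + cos ϕ cos δ sin h₀ = 2.3080×0.86949×0.35674 + 0.49394×0.93420×0.74037 = 0.715900 + 0.341635 = 1.057535.
Q̄ = (S_0/π) × [bracket] = (2288/π) × 1.057535 = 770.20 W/m².
— Configuration B (ϕ=+30.9°):
cos h₀ = −tan(+30.9°) tan(+20.900°) = -0.2285, h₀ = 1.8014 rad.
Bracket: h₀ sin ϕ sin δ + cos ϕ cos δ sin h₀ = 1.8014×0.51354×0.35674 + 0.85806×0.93420×0.97353 = 0.330017 + 0.780381 = 1.110398.
Q̄ = (S_0/π) × [bracket] = (2288/π) × 1.110398 = 808.70 W/m².
Ratio Q̄_A / Q̄_B = 770.20 / 808.70 = 0.9524.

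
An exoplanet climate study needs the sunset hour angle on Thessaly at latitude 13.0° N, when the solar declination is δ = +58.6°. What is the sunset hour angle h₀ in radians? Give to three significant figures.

cos h₀ = −tan ϕ · tan δ = −tan(+13.0°) × tan(+58.600°) = -0.3782, so h₀ = 1.9587 rad = 112.22°.

h₀ = 1.96 rad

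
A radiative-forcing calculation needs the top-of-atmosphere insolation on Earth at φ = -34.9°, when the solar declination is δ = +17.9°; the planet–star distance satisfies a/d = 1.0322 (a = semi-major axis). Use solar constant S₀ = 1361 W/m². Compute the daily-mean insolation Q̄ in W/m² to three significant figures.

Q̄ ≈ 242 W/m²

cos H₀ = −tan(-34.9°) tan(+17.900°) = 0.2253, H₀ = 1.3435 rad.
Bracket: H₀ sin φ sin δ + cos φ cos δ sin H₀ = 1.3435×-0.57215×0.30736 + 0.82015×0.95159×0.97428 = -0.236263 + 0.760373 = 0.524110.
Inverse-square distance factor (a/d)² = 1.0322² = 1.065437.
Q̄ = (S₀/π) × 1.065437 × [bracket] = (1361/π) × 1.065437 × 0.524110 = 241.9 W/m².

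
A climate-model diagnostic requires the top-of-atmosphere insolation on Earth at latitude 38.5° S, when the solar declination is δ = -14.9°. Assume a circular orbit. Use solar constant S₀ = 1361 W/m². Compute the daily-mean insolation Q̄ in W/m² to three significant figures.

Q̄ ≈ 444 W/m²

cos H₀ = −tan(-38.5°) tan(-14.900°) = -0.2116, H₀ = 1.7841 rad.
Bracket: H₀ sin φ sin δ + cos φ cos δ sin H₀ = 1.7841×-0.62251×-0.25713 + 0.78261×0.96638×0.97735 = 0.285574 + 0.739168 = 1.024742.
Q̄ = (S₀/π) × [bracket] = (1361/π) × 1.024742 = 443.9 W/m².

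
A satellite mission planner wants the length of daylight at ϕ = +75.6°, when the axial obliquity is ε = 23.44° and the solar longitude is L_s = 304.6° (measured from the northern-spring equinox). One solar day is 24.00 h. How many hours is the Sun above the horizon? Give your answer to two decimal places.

Solar declination: sin δ = sin ε · sin L_s = sin 23.44° × sin 304.6° = -0.32743, so δ = -19.113°.
cos h₀ = −tan ϕ · tan δ = 1.3497 ≥ 1, so the Sun never rises (polar night) and h₀ = 0.
Daylight = 2h₀/(2π) × 24.00 h = (0.0000/π) × 24.00 = 0.00 h.

0.00 h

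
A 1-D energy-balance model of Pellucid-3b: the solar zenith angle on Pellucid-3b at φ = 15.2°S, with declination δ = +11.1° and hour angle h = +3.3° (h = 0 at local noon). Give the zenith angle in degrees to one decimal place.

θ_z = 26.5°

cos θ_z = sin φ sin δ + cos φ cos δ cos h = -0.050477 + 0.945393 = 0.894916.
θ_z = arccos(0.894916) = 26.5°.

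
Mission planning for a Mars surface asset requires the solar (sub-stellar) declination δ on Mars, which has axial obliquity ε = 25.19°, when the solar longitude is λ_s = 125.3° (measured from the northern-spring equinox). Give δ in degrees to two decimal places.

sin δ = sin ε · sin λ_s = sin 25.19° × sin 125.3° = 0.347366.
δ = arcsin(0.347366) = +20.33°.

δ = +20.33°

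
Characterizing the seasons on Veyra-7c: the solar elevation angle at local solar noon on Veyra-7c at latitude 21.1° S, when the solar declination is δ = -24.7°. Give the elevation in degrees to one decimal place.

At local noon the hour angle is zero, so the zenith angle equals |φ − δ| = |-21.1° − (-24.700°)| = 3.600°.
Elevation = 90° − 3.600° = 86.4°.

86.4°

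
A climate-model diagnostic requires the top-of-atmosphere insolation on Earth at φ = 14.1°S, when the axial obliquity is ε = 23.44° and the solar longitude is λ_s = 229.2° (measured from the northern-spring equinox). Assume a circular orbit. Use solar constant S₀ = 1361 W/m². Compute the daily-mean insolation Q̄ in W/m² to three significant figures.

Solar declination: sin δ = sin ε · sin λ_s = sin 23.44° × sin 229.2° = -0.30112, so δ = -17.525°.
cos H₀ = −tan(-14.1°) tan(-17.525°) = -0.0793, H₀ = 1.6502 rad.
Bracket: H₀ sin φ sin δ + cos φ cos δ sin H₀ = 1.6502×-0.24362×-0.30112 + 0.96987×0.95359×0.99685 = 0.121057 + 0.921945 = 1.043002.
Q̄ = (S₀/π) × [bracket] = (1361/π) × 1.043002 = 451.8 W/m².

Q̄ ≈ 452 W/m²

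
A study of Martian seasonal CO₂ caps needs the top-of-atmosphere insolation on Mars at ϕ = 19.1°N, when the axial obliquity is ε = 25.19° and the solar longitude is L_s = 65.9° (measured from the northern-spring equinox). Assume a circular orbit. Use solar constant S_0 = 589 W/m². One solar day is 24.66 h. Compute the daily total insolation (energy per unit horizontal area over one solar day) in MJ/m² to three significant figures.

18.0 MJ/m²

Solar declination: sin δ = sin ε · sin L_s = sin 25.19° × sin 65.9° = 0.38852, so δ = +22.863°.
cos h₀ = −tan(+19.1°) tan(+22.863°) = -0.1460, h₀ = 1.7173 rad.
Bracket: h₀ sin ϕ sin δ + cos ϕ cos δ sin h₀ = 1.7173×0.32722×0.38852 + 0.94495×0.92144×0.98928 = 0.218323 + 0.861381 = 1.079704.
Q̄ = (S_0/π) × [bracket] = (589/π) × 1.079704 = 202.43 W/m².
Daily total = Q̄ × 24.66 h × 3600 s/h = 202.43 × 24.66 × 3600 / 10⁶ = 17.97 MJ/m².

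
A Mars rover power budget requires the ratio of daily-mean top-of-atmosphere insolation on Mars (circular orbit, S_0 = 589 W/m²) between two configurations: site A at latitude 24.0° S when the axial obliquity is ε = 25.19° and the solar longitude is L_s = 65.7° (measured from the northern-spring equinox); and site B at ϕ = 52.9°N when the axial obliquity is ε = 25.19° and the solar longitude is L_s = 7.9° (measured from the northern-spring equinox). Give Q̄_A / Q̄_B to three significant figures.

— Configuration A (ϕ=-24.0°):
Solar declination: sin δ = sin ε · sin L_s = sin 25.19° × sin 65.7° = 0.38791, so δ = +22.825°.
cos h₀ = −tan(-24.0°) tan(+22.825°) = 0.1874, h₀ = 1.3823 rad.
Bracket: h₀ sin ϕ sin δ + cos ϕ cos δ sin h₀ = 1.3823×-0.40674×0.38791 + 0.91355×0.92170×0.98229 = -0.218097 + 0.827107 = 0.609010.
Q̄ = (S_0/π) × [bracket] = (589/π) × 0.609010 = 114.18 W/m².
— Configuration B (ϕ=+52.9°):
Solar declination: sin δ = sin ε · sin L_s = sin 25.19° × sin 7.9° = 0.05850, so δ = +3.354°.
cos h₀ = −tan(+52.9°) tan(+3.354°) = -0.0775, h₀ = 1.6484 rad.
Bracket: h₀ sin ϕ sin δ + cos ϕ cos δ sin h₀ = 1.6484×0.79758×0.05850 + 0.60321×0.99829×0.99699 = 0.076912 + 0.600366 = 0.677278.
Q̄ = (S_0/π) × [bracket] = (589/π) × 0.677278 = 126.98 W/m².
Ratio Q̄_A / Q̄_B = 114.18 / 126.98 = 0.8992.

Q̄_A / Q̄_B ≈ 0.899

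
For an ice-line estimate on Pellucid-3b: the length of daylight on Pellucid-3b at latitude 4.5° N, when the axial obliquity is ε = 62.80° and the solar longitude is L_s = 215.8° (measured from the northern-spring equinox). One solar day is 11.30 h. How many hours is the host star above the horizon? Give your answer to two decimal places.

5.48 h

Solar declination: sin δ = sin ε · sin L_s = sin 62.80° × sin 215.8° = -0.52027, so δ = -31.350°.
cos h₀ = −tan ϕ · tan δ = −tan(+4.5°) × tan(-31.350°) = 0.0479, so h₀ = 1.5228 rad = 87.25°.
Daylight = 2h₀/(2π) × 11.30 h = (1.5228/π) × 11.30 = 5.48 h.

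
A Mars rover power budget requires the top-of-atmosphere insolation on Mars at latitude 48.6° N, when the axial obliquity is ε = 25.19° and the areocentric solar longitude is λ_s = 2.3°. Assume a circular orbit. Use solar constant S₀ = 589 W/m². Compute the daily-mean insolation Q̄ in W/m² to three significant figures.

Q̄ ≈ 128 W/m²

sin δ = sin 25.19° × sin 2.3° = 0.01708, so δ = +0.979°.
cos H₀ = −tan(+48.6°) tan(+0.979°) = -0.0194, H₀ = 1.5902 rad.
Bracket: H₀ sin φ sin δ + cos φ cos δ sin H₀ = 1.5902×0.75011×0.01708 + 0.66131×0.99985×0.99981 = 0.020373 + 0.661085 = 0.681458.
Q̄ = (S₀/π) × [bracket] = (589/π) × 0.681458 = 127.8 W/m².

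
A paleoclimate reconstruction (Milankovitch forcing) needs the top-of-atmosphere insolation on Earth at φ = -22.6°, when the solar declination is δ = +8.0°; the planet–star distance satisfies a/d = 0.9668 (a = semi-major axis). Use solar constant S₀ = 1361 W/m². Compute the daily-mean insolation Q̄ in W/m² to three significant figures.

cos H₀ = −tan(-22.6°) tan(+8.000°) = 0.0585, H₀ = 1.5123 rad.
Bracket: H₀ sin φ sin δ + cos φ cos δ sin H₀ = 1.5123×-0.38430×0.13917 + 0.92321×0.99027×0.99829 = -0.080882 + 0.912664 = 0.831782.
Inverse-square distance factor (a/d)² = 0.9668² = 0.934702.
Q̄ = (S₀/π) × 0.934702 × [bracket] = (1361/π) × 0.934702 × 0.831782 = 336.8 W/m².

Q̄ ≈ 337 W/m²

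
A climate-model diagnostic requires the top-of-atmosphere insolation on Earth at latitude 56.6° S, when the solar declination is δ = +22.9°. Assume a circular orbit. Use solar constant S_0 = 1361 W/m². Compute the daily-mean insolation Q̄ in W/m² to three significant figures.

Q̄ ≈ 45.5 W/m²

cos h₀ = −tan(-56.6°) tan(+22.900°) = 0.6406, h₀ = 0.8755 rad.
Bracket: h₀ sin ϕ sin δ + cos ϕ cos δ sin h₀ = 0.8755×-0.83485×0.38912 + 0.55048×0.92119×0.76785 = -0.284412 + 0.389374 = 0.104962.
Q̄ = (S_0/π) × [bracket] = (1361/π) × 0.104962 = 45.47 W/m².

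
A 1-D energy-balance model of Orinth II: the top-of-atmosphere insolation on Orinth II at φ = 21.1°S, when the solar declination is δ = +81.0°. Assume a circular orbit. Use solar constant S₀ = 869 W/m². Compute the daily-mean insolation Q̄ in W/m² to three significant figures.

cos H₀ = −tan(-21.1°) tan(+81.000°) = 2.4363 ≥ 1 ⇒ polar night, H₀ = 0 and Q̄ = 0.

Q̄ ≈ 0.00 W/m²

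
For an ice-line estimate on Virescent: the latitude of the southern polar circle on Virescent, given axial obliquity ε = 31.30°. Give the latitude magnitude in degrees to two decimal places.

58.70°

The polar circle is the lowest latitude that experiences at least one full rotation of continuous darkness at the northern-summer solstice; it lies at |ϕ| = 90° − ε = 90° − 31.30° = 58.70°.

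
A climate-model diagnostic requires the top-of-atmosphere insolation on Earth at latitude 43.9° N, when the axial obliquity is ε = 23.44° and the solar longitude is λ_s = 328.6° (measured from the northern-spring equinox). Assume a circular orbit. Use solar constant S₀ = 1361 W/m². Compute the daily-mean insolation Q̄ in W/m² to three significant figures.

Q̄ ≈ 214 W/m²

Solar declination: sin δ = sin ε · sin λ_s = sin 23.44° × sin 328.6° = -0.20725, so δ = -11.961°.
cos H₀ = −tan(+43.9°) tan(-11.961°) = 0.2039, H₀ = 1.3655 rad.
Bracket: H₀ sin φ sin δ + cos φ cos δ sin H₀ = 1.3655×0.69340×-0.20725 + 0.72055×0.97829×0.97900 = -0.196232 + 0.690104 = 0.493872.
Q̄ = (S₀/π) × [bracket] = (1361/π) × 0.493872 = 214.0 W/m².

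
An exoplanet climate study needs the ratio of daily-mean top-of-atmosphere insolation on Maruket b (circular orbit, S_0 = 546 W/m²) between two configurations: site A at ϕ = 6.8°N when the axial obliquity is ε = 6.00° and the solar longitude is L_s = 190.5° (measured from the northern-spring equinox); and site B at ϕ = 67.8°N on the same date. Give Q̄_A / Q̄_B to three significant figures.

Q̄_A / Q̄_B ≈ 2.82

— Configuration A (ϕ=+6.8°):
Solar declination: sin δ = sin ε · sin L_s = sin 6.00° × sin 190.5° = -0.01905, so δ = -1.091°.
cos h₀ = −tan(+6.8°) tan(-1.091°) = 0.0023, h₀ = 1.5685 rad.
Bracket: h₀ sin ϕ sin δ + cos ϕ cos δ sin h₀ = 1.5685×0.11840×-0.01905 + 0.99297×0.99982×1.00000 = -0.003538 + 0.992791 = 0.989253.
Q̄ = (S_0/π) × [bracket] = (546/π) × 0.989253 = 171.93 W/m².
— Configuration B (ϕ=+67.8°):
cos h₀ = −tan(+67.8°) tan(-1.091°) = 0.0467, h₀ = 1.5241 rad.
Bracket: h₀ sin ϕ sin δ + cos ϕ cos δ sin h₀ = 1.5241×0.92587×-0.01905 + 0.37784×0.99982×0.99891 = -0.026882 + 0.377360 = 0.350478.
Q̄ = (S_0/π) × [bracket] = (546/π) × 0.350478 = 60.912 W/m².
Ratio Q̄_A / Q̄_B = 171.93 / 60.912 = 2.823.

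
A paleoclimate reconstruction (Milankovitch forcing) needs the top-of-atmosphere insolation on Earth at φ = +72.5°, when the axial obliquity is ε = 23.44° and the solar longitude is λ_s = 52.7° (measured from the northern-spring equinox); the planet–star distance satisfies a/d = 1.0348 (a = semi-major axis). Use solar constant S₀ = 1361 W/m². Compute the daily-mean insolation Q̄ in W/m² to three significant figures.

Q̄ ≈ 440 W/m²

Solar declination: sin δ = sin ε · sin λ_s = sin 23.44° × sin 52.7° = 0.31643, so δ = +18.447°.
cos H₀ = −tan(+72.5°) tan(+18.447°) = -1.0580 ≤ −1 ⇒ polar day, H₀ = π.
Bracket: H₀ sin φ sin δ + cos φ cos δ sin H₀ = 3.1416×0.95372×0.31643 + 0.30071×0.94862×0.00000 = 0.948090 + 0.000000 = 0.948090.
Inverse-square distance factor (a/d)² = 1.0348² = 1.070811.
Q̄ = (S₀/π) × 1.070811 × [bracket] = (1361/π) × 1.070811 × 0.948090 = 439.8 W/m².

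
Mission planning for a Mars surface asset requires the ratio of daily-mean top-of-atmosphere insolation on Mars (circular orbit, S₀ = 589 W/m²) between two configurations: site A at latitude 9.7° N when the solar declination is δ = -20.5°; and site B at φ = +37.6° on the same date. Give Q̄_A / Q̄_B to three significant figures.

— Configuration A (φ=+9.7°):
cos H₀ = −tan(+9.7°) tan(-20.500°) = 0.0639, H₀ = 1.5068 rad.
Bracket: H₀ sin φ sin δ + cos φ cos δ sin H₀ = 1.5068×0.16849×-0.35021 + 0.98570×0.93667×0.99796 = -0.088912 + 0.921392 = 0.832480.
Q̄ = (S₀/π) × [bracket] = (589/π) × 0.832480 = 156.08 W/m².
— Configuration B (φ=+37.6°):
cos H₀ = −tan(+37.6°) tan(-20.500°) = 0.2879, H₀ = 1.2787 rad.
Bracket: H₀ sin φ sin δ + cos φ cos δ sin H₀ = 1.2787×0.61015×-0.35021 + 0.79229×0.93667×0.95765 = -0.273233 + 0.710686 = 0.437453.
Q̄ = (S₀/π) × [bracket] = (589/π) × 0.437453 = 82.016 W/m².
Ratio Q̄_A / Q̄_B = 156.08 / 82.016 = 1.903.

Q̄_A / Q̄_B ≈ 1.90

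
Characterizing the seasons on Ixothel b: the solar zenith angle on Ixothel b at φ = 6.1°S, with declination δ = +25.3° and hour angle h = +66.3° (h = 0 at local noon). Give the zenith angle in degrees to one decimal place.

cos θ_z = sin φ sin δ + cos φ cos δ cos h = -0.045413 + 0.361336 = 0.315923.
θ_z = arccos(0.315923) = 71.6°.

θ_z = 71.6°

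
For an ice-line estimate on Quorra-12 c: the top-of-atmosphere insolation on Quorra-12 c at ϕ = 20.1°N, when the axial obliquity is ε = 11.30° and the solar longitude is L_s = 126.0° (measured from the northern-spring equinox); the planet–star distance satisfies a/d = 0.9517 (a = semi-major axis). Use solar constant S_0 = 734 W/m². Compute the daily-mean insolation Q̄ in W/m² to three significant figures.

Solar declination: sin δ = sin ε · sin L_s = sin 11.30° × sin 126.0° = 0.15852, so δ = +9.121°.
cos h₀ = −tan(+20.1°) tan(+9.121°) = -0.0588, h₀ = 1.6296 rad.
Bracket: h₀ sin ϕ sin δ + cos ϕ cos δ sin h₀ = 1.6296×0.34366×0.15852 + 0.93909×0.98736×0.99827 = 0.088776 + 0.925616 = 1.014392.
Inverse-square distance factor (a/d)² = 0.9517² = 0.905733.
Q̄ = (S_0/π) × 0.905733 × [bracket] = (734/π) × 0.905733 × 1.014392 = 214.7 W/m².

Q̄ ≈ 215 W/m²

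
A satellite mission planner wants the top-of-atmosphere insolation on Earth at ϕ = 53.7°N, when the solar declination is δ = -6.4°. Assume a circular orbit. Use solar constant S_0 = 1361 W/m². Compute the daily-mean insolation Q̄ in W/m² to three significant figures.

Q̄ ≈ 197 W/m²

cos h₀ = −tan(+53.7°) tan(-6.400°) = 0.1527, h₀ = 1.4175 rad.
Bracket: h₀ sin ϕ sin δ + cos ϕ cos δ sin h₀ = 1.4175×0.80593×-0.11147 + 0.59201×0.99377×0.98827 = -0.127344 + 0.581421 = 0.454077.
Q̄ = (S_0/π) × [bracket] = (1361/π) × 0.454077 = 196.7 W/m².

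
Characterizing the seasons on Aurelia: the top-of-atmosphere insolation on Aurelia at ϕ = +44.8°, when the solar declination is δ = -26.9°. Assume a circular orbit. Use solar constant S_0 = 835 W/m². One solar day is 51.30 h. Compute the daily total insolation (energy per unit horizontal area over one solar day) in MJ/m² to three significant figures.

cos h₀ = −tan(+44.8°) tan(-26.900°) = 0.5038, h₀ = 1.0428 rad.
Bracket: h₀ sin ϕ sin δ + cos ϕ cos δ sin h₀ = 1.0428×0.70463×-0.45243 + 0.70957×0.89180×0.86382 = -0.332440 + 0.546621 = 0.214181.
Q̄ = (S_0/π) × [bracket] = (835/π) × 0.214181 = 56.927 W/m².
Daily total = Q̄ × 51.30 h × 3600 s/h = 56.927 × 51.30 × 3600 / 10⁶ = 10.51 MJ/m².

10.5 MJ/m²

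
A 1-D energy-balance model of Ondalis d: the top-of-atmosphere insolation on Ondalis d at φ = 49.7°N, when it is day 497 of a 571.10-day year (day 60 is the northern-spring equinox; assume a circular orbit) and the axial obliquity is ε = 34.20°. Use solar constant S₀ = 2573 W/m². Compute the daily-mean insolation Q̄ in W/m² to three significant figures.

Solar longitude: λ_s = 360° × (497 − 60)/571.10 = 275.468°.
sin δ = sin 34.20° × sin 275.468° = -0.55953, so δ = -34.023°.
cos H₀ = −tan(+49.7°) tan(-34.023°) = 0.7960, H₀ = 0.6501 rad.
Bracket: H₀ sin φ sin δ + cos φ cos δ sin H₀ = 0.6501×0.76267×-0.55953 + 0.64679×0.82881×0.60524 = -0.277422 + 0.324449 = 0.047027.
Q̄ = (S₀/π) × [bracket] = (2573/π) × 0.047027 = 38.52 W/m².

Q̄ ≈ 38.5 W/m²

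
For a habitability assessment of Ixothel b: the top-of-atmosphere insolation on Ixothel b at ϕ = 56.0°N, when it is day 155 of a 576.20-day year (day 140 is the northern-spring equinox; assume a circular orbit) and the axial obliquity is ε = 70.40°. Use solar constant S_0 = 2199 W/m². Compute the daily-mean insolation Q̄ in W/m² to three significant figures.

Solar longitude: L_s = 360° × (155 − 140)/576.20 = 9.372°.
sin δ = sin 70.40° × sin 9.372° = 0.15340, so δ = +8.824°.
cos h₀ = −tan(+56.0°) tan(+8.824°) = -0.2302, h₀ = 1.8030 rad.
Bracket: h₀ sin ϕ sin δ + cos ϕ cos δ sin h₀ = 1.8030×0.82904×0.15340 + 0.55919×0.98816×0.97315 = 0.229296 + 0.537733 = 0.767029.
Q̄ = (S_0/π) × [bracket] = (2199/π) × 0.767029 = 536.9 W/m².

Q̄ ≈ 537 W/m²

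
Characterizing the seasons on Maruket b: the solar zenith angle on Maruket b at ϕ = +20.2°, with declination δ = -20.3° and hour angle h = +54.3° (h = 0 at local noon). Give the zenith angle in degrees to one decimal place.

θ_z = 66.8°

cos θ_z = sin ϕ sin δ + cos ϕ cos δ cos h = -0.119796 + 0.513634 = 0.393838.
θ_z = arccos(0.393838) = 66.8°.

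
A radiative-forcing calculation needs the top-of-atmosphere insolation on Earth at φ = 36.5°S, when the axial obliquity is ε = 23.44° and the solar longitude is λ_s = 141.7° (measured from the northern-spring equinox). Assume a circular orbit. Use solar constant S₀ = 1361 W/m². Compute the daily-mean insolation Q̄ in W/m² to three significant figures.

Q̄ ≈ 244 W/m²

Solar declination: sin δ = sin ε · sin λ_s = sin 23.44° × sin 141.7° = 0.24654, so δ = +14.273°.
cos H₀ = −tan(-36.5°) tan(+14.273°) = 0.1882, H₀ = 1.3814 rad.
Bracket: H₀ sin φ sin δ + cos φ cos δ sin H₀ = 1.3814×-0.59482×0.24654 + 0.80386×0.96913×0.98212 = -0.202578 + 0.765116 = 0.562538.
Q̄ = (S₀/π) × [bracket] = (1361/π) × 0.562538 = 243.7 W/m².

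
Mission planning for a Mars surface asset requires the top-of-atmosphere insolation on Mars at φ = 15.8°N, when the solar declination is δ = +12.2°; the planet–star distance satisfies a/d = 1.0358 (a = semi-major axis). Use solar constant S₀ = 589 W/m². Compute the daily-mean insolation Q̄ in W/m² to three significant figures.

Q̄ ≈ 208 W/m²

cos H₀ = −tan(+15.8°) tan(+12.200°) = -0.0612, H₀ = 1.6320 rad.
Bracket: H₀ sin φ sin δ + cos φ cos δ sin H₀ = 1.6320×0.27228×0.21132 + 0.96222×0.97742×0.99813 = 0.093902 + 0.938734 = 1.032636.
Inverse-square distance factor (a/d)² = 1.0358² = 1.072882.
Q̄ = (S₀/π) × 1.072882 × [bracket] = (589/π) × 1.072882 × 1.032636 = 207.7 W/m².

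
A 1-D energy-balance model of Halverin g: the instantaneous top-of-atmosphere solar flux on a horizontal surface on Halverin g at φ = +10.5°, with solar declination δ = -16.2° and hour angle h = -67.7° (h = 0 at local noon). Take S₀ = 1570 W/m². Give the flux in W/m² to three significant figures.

cos θ_z = sin φ sin δ + cos φ cos δ cos h = -0.050842 + 0.358288 = 0.307446.
Flux = S₀ · cos θ_z = 1570 × 0.307446 = 482.7 W/m².

483 W/m²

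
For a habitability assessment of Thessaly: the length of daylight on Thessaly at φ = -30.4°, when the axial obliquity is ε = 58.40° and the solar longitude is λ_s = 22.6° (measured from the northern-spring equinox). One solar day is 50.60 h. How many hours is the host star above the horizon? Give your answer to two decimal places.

22.00 h

Solar declination: sin δ = sin ε · sin λ_s = sin 58.40° × sin 22.6° = 0.32731, so δ = +19.106°.
cos H₀ = −tan φ · tan δ = −tan(-30.4°) × tan(+19.106°) = 0.2032, so H₀ = 1.3661 rad = 78.27°.
Daylight = 2H₀/(2π) × 50.60 h = (1.3661/π) × 50.60 = 22.00 h.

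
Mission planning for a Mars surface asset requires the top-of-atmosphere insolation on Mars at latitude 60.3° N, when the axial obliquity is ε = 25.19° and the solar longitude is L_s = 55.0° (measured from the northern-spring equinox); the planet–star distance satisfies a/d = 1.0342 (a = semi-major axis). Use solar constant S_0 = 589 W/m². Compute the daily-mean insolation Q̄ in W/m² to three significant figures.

Q̄ ≈ 209 W/m²

Solar declination: sin δ = sin ε · sin L_s = sin 25.19° × sin 55.0° = 0.34865, so δ = +20.405°.
cos h₀ = −tan(+60.3°) tan(+20.405°) = -0.6522, h₀ = 2.2812 rad.
Bracket: h₀ sin ϕ sin δ + cos ϕ cos δ sin h₀ = 2.2812×0.86863×0.34865 + 0.49546×0.93725×0.75808 = 0.690857 + 0.352030 = 1.042887.
Inverse-square distance factor (a/d)² = 1.0342² = 1.069570.
Q̄ = (S_0/π) × 1.069570 × [bracket] = (589/π) × 1.069570 × 1.042887 = 209.1 W/m².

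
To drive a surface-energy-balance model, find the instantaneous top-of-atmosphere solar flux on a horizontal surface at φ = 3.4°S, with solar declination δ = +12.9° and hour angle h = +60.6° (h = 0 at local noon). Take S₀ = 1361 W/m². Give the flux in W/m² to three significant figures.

cos θ_z = sin φ sin δ + cos φ cos δ cos h = -0.013240 + 0.477672 = 0.464432.
Flux = S₀ · cos θ_z = 1361 × 0.464432 = 632.1 W/m².

632 W/m²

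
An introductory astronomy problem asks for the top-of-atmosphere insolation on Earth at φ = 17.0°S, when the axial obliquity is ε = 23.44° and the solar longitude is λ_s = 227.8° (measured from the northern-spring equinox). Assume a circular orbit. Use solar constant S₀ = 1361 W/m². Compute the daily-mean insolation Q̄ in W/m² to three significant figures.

Solar declination: sin δ = sin ε · sin λ_s = sin 23.44° × sin 227.8° = -0.29468, so δ = -17.139°.
cos H₀ = −tan(-17.0°) tan(-17.139°) = -0.0943, H₀ = 1.6652 rad.
Bracket: H₀ sin φ sin δ + cos φ cos δ sin H₀ = 1.6652×-0.29237×-0.29468 + 0.95630×0.95559×0.99555 = 0.143466 + 0.909764 = 1.053230.
Q̄ = (S₀/π) × [bracket] = (1361/π) × 1.053230 = 456.3 W/m².

Q̄ ≈ 456 W/m²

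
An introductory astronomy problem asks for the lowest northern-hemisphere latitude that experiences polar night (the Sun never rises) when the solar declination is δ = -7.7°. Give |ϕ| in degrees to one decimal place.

|ϕ| = 82.3°

Polar night requires cos h₀ = −tan ϕ tan δ ≥ 1, i.e. tan ϕ tan δ ≤ −1.
The boundary is |tan ϕ| · |tan δ| = 1, so |ϕ| = 90° − |δ| = 90° − 7.7° = 82.3° in the northern hemisphere.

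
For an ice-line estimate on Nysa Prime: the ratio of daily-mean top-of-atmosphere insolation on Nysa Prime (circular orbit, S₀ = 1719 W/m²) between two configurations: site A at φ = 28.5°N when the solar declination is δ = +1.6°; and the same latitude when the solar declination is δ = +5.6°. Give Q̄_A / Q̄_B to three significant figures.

— Configuration A (φ=+28.5°):
cos H₀ = −tan(+28.5°) tan(+1.600°) = -0.0152, H₀ = 1.5860 rad.
Bracket: H₀ sin φ sin δ + cos φ cos δ sin H₀ = 1.5860×0.47716×0.02792 + 0.87882×0.99961×0.99988 = 0.021129 + 0.878372 = 0.899501.
Q̄ = (S₀/π) × [bracket] = (1719/π) × 0.899501 = 492.18 W/m².
— Configuration B (φ=+28.5°):
cos H₀ = −tan(+28.5°) tan(+5.600°) = -0.0532, H₀ = 1.6241 rad.
Bracket: H₀ sin φ sin δ + cos φ cos δ sin H₀ = 1.6241×0.47716×0.09758 + 0.87882×0.99523×0.99858 = 0.075620 + 0.873386 = 0.949006.
Q̄ = (S₀/π) × [bracket] = (1719/π) × 0.949006 = 519.27 W/m².
Ratio Q̄_A / Q̄_B = 492.18 / 519.27 = 0.9478.

Q̄_A / Q̄_B ≈ 0.948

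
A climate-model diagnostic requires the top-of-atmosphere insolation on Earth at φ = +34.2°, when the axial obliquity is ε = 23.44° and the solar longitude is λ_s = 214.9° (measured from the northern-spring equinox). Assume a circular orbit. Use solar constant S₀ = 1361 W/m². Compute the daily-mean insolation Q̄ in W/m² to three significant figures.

Solar declination: sin δ = sin ε · sin λ_s = sin 23.44° × sin 214.9° = -0.22759, so δ = -13.155°.
cos H₀ = −tan(+34.2°) tan(-13.155°) = 0.1588, H₀ = 1.4113 rad.
Bracket: H₀ sin φ sin δ + cos φ cos δ sin H₀ = 1.4113×0.56208×-0.22759 + 0.82708×0.97376×0.98730 = -0.180539 + 0.795149 = 0.614610.
Q̄ = (S₀/π) × [bracket] = (1361/π) × 0.614610 = 266.3 W/m².

Q̄ ≈ 266 W/m²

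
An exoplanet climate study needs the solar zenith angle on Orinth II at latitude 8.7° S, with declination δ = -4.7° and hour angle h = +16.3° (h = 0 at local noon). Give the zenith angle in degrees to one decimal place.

θ_z = 16.7°

cos θ_z = sin φ sin δ + cos φ cos δ cos h = 0.012394 + 0.945571 = 0.957965.
θ_z = arccos(0.957965) = 16.7°.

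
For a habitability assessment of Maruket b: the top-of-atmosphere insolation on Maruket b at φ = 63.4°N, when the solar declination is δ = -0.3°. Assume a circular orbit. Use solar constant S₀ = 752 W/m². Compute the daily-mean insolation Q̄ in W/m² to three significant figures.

cos H₀ = −tan(+63.4°) tan(-0.300°) = 0.0105, H₀ = 1.5603 rad.
Bracket: H₀ sin φ sin δ + cos φ cos δ sin H₀ = 1.5603×0.89415×-0.00524 + 0.44776×0.99999×0.99995 = -0.007311 + 0.447733 = 0.440422.
Q̄ = (S₀/π) × [bracket] = (752/π) × 0.440422 = 105.4 W/m².

Q̄ ≈ 105 W/m²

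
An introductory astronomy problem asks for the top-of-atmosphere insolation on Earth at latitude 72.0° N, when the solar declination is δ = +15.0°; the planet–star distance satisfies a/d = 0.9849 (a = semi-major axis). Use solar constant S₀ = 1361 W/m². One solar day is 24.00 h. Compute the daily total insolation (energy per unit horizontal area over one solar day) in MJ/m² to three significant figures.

cos H₀ = −tan(+72.0°) tan(+15.000°) = -0.8247, H₀ = 2.5404 rad.
Bracket: H₀ sin φ sin δ + cos φ cos δ sin H₀ = 2.5404×0.95106×0.25882 + 0.30902×0.96593×0.56562 = 0.625328 + 0.168833 = 0.794161.
Inverse-square distance factor (a/d)² = 0.9849² = 0.970028.
Q̄ = (S₀/π) × 0.970028 × [bracket] = (1361/π) × 0.970028 × 0.794161 = 333.73 W/m².
Daily total = Q̄ × 24.00 h × 3600 s/h = 333.73 × 24.00 × 3600 / 10⁶ = 28.83 MJ/m².

28.8 MJ/m²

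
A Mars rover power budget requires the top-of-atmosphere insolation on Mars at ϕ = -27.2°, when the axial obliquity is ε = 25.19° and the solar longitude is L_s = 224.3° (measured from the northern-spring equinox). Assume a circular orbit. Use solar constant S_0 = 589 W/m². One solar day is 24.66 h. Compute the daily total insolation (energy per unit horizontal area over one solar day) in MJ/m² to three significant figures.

Solar declination: sin δ = sin ε · sin L_s = sin 25.19° × sin 224.3° = -0.29726, so δ = -17.293°.
cos h₀ = −tan(-27.2°) tan(-17.293°) = -0.1600, h₀ = 1.7315 rad.
Bracket: h₀ sin ϕ sin δ + cos ϕ cos δ sin h₀ = 1.7315×-0.45710×-0.29726 + 0.88942×0.95480×0.98712 = 0.235272 + 0.838280 = 1.073552.
Q̄ = (S_0/π) × [bracket] = (589/π) × 1.073552 = 201.27 W/m².
Daily total = Q̄ × 24.66 h × 3600 s/h = 201.27 × 24.66 × 3600 / 10⁶ = 17.87 MJ/m².

17.9 MJ/m²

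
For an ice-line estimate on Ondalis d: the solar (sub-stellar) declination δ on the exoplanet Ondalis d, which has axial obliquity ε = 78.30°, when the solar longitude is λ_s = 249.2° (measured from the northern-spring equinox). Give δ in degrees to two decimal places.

δ = -66.26°

sin δ = sin ε · sin λ_s = sin 78.30° × sin 249.2° = -0.915403.
δ = arcsin(-0.915403) = -66.26°.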